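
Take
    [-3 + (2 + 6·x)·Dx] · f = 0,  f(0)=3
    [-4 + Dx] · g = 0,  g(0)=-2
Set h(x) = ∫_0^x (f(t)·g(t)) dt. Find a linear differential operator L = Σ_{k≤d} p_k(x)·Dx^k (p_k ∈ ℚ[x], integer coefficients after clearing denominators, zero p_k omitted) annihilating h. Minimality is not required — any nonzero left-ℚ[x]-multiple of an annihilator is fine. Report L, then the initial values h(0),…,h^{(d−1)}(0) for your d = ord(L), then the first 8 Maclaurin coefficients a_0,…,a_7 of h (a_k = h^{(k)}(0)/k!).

L = (-11 - 24·x)·Dx + (2 + 6·x)·Dx^2  (order 2).
h: a_k = 0, -6, -33/2, -103/4, -953/32, -8161/320, -76883/3840, -497863/53760, …
ICs: h(0) = 0, h′(0) = -6.

f: a_k = 3, 9/2, -27/8, 81/16, -1215/128, 5103/256, -45927/1024, 216513/2048, …
g: a_k = -2, -8, -16, -64/3, -64/3, -256/15, -512/45, -2048/315, …
h₀=f·g: eliminate ⇒ L₀, order ≤ 1·1.
∫: right-multiply L₀ by Dx.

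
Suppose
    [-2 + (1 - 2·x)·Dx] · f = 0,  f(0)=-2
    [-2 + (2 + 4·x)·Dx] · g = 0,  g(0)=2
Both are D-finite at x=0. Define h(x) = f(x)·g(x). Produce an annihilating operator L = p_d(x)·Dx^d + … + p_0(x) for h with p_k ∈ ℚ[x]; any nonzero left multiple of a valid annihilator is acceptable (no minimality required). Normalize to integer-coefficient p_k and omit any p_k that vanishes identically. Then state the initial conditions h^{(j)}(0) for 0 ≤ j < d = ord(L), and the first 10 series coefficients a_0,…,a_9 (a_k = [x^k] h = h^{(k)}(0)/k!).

f: a_k = -2, -4, -8, -16, -32, -64, -128, -256, -512, -1024, …
g: a_k = 2, 2, -1, 1, -5/4, 7/4, -21/8, 33/8, -429/64, 715/64, …
L₀ := L_f ⊗_s L_g (sym. prod.), ord ≤ 1.
L = (3 + 2·x) + (-1 + 4·x^2)·Dx  (order 1).
h: a_k = -4, -12, -22, -46, -179/2, -365/2, -1439/4, -2911/4, -46147/32, -93009/32, …
ICs: h(0) = -4.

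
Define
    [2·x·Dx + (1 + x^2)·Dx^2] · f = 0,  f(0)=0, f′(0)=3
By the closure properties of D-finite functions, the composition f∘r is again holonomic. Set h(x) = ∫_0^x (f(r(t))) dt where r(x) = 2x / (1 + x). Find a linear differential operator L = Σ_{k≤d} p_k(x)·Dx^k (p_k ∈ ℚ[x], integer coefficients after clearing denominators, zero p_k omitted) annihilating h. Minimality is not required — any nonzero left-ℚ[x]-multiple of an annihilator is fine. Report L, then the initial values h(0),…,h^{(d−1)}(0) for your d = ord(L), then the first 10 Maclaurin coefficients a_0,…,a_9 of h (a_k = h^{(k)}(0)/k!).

f: a_k = 0, 3, 0, -1, 0, 3/5, 0, -3/7, 0, 1/3, …
L₀ from L_f via x↦r, Dx↦r'^{-1}Dx.
Integrate: L := L₀·Dx.
L = (2 + 10·x)·Dx^2 + (1 + 2·x + 5·x^2)·Dx^3  (order 3).
h: a_k = 0, 0, 3, -2, -1/2, 18/5, -19/5, -22/7, 417/28, -14, …
ICs: h(0) = 0, h′(0) = 0, h′′(0) = 6.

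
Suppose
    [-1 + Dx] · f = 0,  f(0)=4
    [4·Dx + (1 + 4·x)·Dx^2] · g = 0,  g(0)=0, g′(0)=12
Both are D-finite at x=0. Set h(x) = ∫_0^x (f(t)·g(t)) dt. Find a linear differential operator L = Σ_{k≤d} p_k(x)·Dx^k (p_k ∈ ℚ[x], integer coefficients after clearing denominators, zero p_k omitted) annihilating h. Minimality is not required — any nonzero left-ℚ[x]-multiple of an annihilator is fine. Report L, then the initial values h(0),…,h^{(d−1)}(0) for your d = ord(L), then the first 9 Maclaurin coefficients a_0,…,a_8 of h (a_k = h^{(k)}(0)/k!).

f: a_k = 4, 4, 2, 2/3, 1/6, 1/30, 1/180, 1/1260, 1/10080, …
g: a_k = 0, 12, -24, 64, -192, 3072/5, -2048, 49152/7, -24576, …
h₀=f·g: eliminate ⇒ L₀, order ≤ 1·2.
h=∫₀ˣh₀: take L = L₀·Dx.
L = (-3 + 4·x)·Dx + (2 - 8·x)·Dx^2 + (1 + 4·x)·Dx^3  (order 3).
h: a_k = 0, 0, 24, -16, 46, -552/5, 1503/5, -18238/21, 2205587/840, …
ICs: h(0) = 0, h′(0) = 0, h′′(0) = 48.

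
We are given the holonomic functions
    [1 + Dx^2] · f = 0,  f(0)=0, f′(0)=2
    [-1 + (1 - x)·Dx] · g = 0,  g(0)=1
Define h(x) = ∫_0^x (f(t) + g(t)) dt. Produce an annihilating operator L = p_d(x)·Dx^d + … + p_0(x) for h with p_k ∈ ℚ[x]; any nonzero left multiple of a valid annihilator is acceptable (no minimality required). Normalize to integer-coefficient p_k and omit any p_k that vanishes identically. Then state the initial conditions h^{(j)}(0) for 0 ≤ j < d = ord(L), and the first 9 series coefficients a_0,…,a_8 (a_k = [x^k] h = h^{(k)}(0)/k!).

f: a_k = 0, 2, 0, -1/3, 0, 1/60, 0, -1/2520, 0, …
g: a_k = 1, 1, 1, 1, 1, 1, 1, 1, 1, …
L₀ := lclm(L_f,L_g); ord L₀ ≤ 2+1.
h=∫h₀ ⇒ L = L₀·Dx.
L = (-7 + 2·x - x^2)·Dx + (3 - 5·x + 3·x^2 - x^3)·Dx^2 + (-7 + 2·x - x^2)·Dx^3 + (3 - 5·x + 3·x^2 - x^3)·Dx^4  (order 4).
h: a_k = 0, 1, 3/2, 1/3, 1/6, 1/5, 61/360, 1/7, 2519/20160, …
ICs: h(0) = 0, h′(0) = 1, h′′(0) = 3, h′′′(0) = 2.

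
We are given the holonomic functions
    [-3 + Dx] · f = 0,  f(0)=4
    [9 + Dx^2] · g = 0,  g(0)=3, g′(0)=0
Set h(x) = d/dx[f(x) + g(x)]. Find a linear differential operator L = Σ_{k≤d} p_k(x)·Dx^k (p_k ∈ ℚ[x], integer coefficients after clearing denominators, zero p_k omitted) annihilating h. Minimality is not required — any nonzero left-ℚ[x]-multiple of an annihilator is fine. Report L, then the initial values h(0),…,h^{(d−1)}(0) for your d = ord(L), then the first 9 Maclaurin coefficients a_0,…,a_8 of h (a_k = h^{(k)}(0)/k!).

f: a_k = 4, 12, 18, 18, 27/2, 81/10, 81/20, 243/140, 729/1120, …
g: a_k = 3, 0, -27/2, 0, 81/8, 0, -243/80, 0, 2187/4480, …
Sum ⇒ L₀ = lclm(L_f,L_g) in ℚ(x)⟨Dx⟩.
h₀' ⇒ L via d/dx closure of L₀.
L = 27 - 9·Dx + 3·Dx^2 - Dx^3  (order 3).
h: a_k = 12, 9, 54, 189/2, 81/2, 243/40, 243/20, 729/80, 2187/1120, …
ICs: h(0) = 12, h′(0) = 9, h′′(0) = 108.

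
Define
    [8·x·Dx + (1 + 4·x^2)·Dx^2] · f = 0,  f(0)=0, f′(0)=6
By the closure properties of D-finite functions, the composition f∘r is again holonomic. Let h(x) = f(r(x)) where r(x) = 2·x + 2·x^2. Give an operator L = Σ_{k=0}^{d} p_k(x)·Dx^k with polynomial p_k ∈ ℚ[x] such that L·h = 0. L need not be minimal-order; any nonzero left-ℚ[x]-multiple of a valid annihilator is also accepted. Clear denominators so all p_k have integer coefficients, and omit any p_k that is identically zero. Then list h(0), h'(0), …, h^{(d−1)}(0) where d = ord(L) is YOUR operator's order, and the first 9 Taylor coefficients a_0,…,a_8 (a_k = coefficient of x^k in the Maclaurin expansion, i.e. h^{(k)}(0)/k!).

L = (-2 + 32·x + 128·x^2 + 192·x^3 + 96·x^4)·Dx + (1 + 2·x + 16·x^2 + 64·x^3 + 80·x^4 + 32·x^5)·Dx^2  (order 2).
h: a_k = 0, 12, 12, -64, -192, 2112/5, 3008, -6144/7, -43008, …
ICs: h(0) = 0, h′(0) = 12.

f: a_k = 0, 6, 0, -8, 0, 96/5, 0, -384/7, 0, …
f∘r: x↦r, Dx↦Dx/r' in L_f ⇒ L₀.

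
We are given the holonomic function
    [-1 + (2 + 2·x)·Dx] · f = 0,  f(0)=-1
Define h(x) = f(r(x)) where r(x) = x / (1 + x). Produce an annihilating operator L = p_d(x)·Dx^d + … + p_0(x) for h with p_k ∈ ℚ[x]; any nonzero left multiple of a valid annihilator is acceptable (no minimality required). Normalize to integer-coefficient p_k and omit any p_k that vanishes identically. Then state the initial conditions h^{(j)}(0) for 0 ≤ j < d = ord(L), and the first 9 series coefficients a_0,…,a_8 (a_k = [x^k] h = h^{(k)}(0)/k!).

f: a_k = -1, -1/2, 1/8, -1/16, 5/128, -7/256, 21/1024, -33/2048, 429/32768, …
f∘r: x↦r, Dx↦Dx/r' in L_f ⇒ L₀.
L = -1 + (2 + 6·x + 4·x^2)·Dx  (order 1).
h: a_k = -1, -1/2, 5/8, -13/16, 141/128, -399/256, 2353/1024, -7205/2048, 182461/32768, …
ICs: h(0) = -1.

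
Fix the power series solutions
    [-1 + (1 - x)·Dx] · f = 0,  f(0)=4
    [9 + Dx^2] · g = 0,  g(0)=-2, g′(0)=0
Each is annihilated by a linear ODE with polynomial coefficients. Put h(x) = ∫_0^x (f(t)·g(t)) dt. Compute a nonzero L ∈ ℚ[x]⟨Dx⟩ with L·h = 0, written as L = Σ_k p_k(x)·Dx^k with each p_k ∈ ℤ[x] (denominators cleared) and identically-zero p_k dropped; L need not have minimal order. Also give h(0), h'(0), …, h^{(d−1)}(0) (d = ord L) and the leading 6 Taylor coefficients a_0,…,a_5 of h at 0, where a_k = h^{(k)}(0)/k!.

L = (-9 + 9·x)·Dx + 2·Dx^2 + (-1 + x)·Dx^3  (order 3).
h: a_k = 0, -8, -4, 28/3, 7, 1/5, …
ICs: h(0) = 0, h′(0) = -8, h′′(0) = -8.

f: a_k = 4, 4, 4, 4, 4, 4, …
g: a_k = -2, 0, 9, 0, -27/4, 0, …
h₀=f·g: eliminate ⇒ L₀, order ≤ 1·2.
∫: right-multiply L₀ by Dx.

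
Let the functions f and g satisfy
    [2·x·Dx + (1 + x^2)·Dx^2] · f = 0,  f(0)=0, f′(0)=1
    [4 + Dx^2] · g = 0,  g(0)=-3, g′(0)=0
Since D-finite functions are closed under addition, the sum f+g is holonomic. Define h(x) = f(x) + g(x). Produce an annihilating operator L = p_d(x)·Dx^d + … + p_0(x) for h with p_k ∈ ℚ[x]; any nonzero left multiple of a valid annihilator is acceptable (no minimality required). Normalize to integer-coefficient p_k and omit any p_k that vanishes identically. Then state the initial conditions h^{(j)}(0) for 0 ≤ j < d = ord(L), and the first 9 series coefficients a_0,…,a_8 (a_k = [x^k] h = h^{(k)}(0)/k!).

L = (-32·x + 80·x^3 + 16·x^5)·Dx + (4 + 32·x^2 + 36·x^4 + 8·x^6)·Dx^2 + (-8·x + 20·x^3 + 4·x^5)·Dx^3 + (1 + 8·x^2 + 9·x^4 + 2·x^6)·Dx^4  (order 4).
h: a_k = -3, 1, 6, -1/3, -2, 1/5, 4/15, -1/7, -2/105, …
ICs: h(0) = -3, h′(0) = 1, h′′(0) = 12, h′′′(0) = -2.

f: a_k = 0, 1, 0, -1/3, 0, 1/5, 0, -1/7, 0, …
g: a_k = -3, 0, 6, 0, -2, 0, 4/15, 0, -2/105, …
L₀ := lclm(L_f,L_g); ord L₀ ≤ 2+2.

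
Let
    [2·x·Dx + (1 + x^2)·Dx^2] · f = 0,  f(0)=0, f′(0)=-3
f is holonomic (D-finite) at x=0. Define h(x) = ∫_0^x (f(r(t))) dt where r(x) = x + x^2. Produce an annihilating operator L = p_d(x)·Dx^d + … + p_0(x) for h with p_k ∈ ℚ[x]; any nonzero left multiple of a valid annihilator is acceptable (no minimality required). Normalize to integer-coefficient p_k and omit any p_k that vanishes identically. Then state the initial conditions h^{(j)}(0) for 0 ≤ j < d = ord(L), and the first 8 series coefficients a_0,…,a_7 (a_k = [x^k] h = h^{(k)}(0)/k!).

f: a_k = 0, -3, 0, 1, 0, -3/5, 0, 3/7, …
Substitute x→r, Dx→(1/r')Dx; clear ⇒ L₀.
Integrate: L := L₀·Dx.
L = (-2 + 2·x + 8·x^2 + 12·x^3 + 6·x^4)·Dx^2 + (1 + 2·x + x^2 + 4·x^3 + 5·x^4 + 2·x^5)·Dx^3  (order 3).
h: a_k = 0, 0, -3/2, -1, 1/4, 3/5, 2/5, -2/7, …
ICs: h(0) = 0, h′(0) = 0, h′′(0) = -3.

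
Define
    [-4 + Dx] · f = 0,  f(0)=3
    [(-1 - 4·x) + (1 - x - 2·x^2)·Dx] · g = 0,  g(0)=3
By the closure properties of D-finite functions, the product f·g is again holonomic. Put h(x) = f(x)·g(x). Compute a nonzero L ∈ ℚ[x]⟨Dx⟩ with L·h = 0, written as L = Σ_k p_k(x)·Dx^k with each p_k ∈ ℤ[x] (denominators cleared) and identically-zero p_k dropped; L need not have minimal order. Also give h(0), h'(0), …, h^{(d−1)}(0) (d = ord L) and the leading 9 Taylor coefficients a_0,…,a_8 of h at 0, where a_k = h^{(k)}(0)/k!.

f: a_k = 3, 12, 24, 32, 32, 128/5, 256/15, 1024/105, 512/105, …
g: a_k = 3, 3, 9, 15, 33, 63, 129, 255, 513, …
L₀ := L_f ⊗_s L_g (sym. prod.), ord ≤ 1.
L = (5 - 8·x^2) + (-1 + x + 2·x^2)·Dx  (order 1).
h: a_k = 9, 45, 135, 321, 687, 7029/5, 2831, 39703/7, 397197/35, …
ICs: h(0) = 9.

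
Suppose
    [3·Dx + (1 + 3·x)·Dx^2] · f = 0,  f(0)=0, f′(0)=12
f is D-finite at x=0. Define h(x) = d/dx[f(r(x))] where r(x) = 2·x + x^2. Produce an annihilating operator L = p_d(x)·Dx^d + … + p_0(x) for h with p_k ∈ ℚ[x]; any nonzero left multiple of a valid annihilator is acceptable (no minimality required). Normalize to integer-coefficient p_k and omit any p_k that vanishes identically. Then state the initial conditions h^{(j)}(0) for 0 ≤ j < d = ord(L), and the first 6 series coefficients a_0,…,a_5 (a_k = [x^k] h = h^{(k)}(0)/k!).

L = (5 + 6·x + 3·x^2) + (1 + 7·x + 9·x^2 + 3·x^3)·Dx  (order 1).
h: a_k = 24, -120, 648, -3528, 19224, -104760, …
ICs: h(0) = 24.

f: a_k = 0, 12, -18, 36, -81, 972/5, …
L₀ from L_f via x↦r, Dx↦r'^{-1}Dx.
h=h₀': d/dx-closure on L₀ ⇒ L.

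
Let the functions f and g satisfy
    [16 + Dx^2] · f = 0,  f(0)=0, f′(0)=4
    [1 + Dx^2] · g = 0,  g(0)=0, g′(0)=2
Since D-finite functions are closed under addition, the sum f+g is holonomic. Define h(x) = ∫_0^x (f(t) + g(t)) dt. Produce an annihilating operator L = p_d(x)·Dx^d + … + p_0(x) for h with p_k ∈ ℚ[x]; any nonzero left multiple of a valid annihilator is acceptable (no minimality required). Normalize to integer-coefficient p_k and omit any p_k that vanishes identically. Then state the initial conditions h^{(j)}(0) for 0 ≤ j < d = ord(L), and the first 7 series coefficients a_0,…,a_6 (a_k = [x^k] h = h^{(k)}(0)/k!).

L = 16·Dx + 17·Dx^3 + Dx^5  (order 5).
h: a_k = 0, 0, 3, 0, -11/4, 0, 57/40, …
ICs: h(0) = 0, h′(0) = 0, h′′(0) = 6, h′′′(0) = 0, h′′′′(0) = -66.

f: a_k = 0, 4, 0, -32/3, 0, 128/15, 0, …
g: a_k = 0, 2, 0, -1/3, 0, 1/60, 0, …
h₀=f+g: left-lcm gives L₀, ord ≤ 4.
h=∫₀ˣh₀: take L = L₀·Dx.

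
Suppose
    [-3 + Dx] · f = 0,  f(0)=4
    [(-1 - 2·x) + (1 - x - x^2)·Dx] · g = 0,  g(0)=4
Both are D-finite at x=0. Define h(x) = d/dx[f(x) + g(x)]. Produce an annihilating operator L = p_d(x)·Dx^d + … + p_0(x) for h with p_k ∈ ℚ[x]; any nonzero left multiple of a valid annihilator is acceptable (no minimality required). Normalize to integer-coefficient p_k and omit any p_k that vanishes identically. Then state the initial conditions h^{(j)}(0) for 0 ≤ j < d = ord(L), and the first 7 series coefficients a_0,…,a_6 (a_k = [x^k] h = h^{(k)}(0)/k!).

L = (18 + 126·x + 144·x^2 + 180·x^3 + 54·x^4) + (-9 - 48·x - 81·x^2 - 24·x^3 + 45·x^4 + 18·x^5)·Dx + (1 + 2·x + 11·x^2 - 12·x^3 - 21·x^4 - 6·x^5)·Dx^2  (order 2).
h: a_k = 16, 52, 90, 134, 401/2, 3363/10, 12003/20, …
ICs: h(0) = 16, h′(0) = 52.

f: a_k = 4, 12, 18, 18, 27/2, 81/10, 81/20, …
g: a_k = 4, 4, 8, 12, 20, 32, 52, …
f+g: L₀ = lclm(L_f,L_g), ord ≤ 1+1.
Differentiate: ansatz ord ≤ ord L₀ ⇒ L.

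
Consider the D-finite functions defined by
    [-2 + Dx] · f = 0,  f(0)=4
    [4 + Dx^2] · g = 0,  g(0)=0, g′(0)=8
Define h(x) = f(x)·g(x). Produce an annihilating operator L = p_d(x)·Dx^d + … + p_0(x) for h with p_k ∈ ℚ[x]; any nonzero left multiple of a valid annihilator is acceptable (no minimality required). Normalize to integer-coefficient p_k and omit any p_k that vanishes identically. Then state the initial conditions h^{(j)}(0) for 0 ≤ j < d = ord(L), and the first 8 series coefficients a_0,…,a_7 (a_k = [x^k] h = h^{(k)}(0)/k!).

f: a_k = 4, 8, 8, 16/3, 8/3, 16/15, 16/45, 32/315, …
g: a_k = 0, 8, 0, -16/3, 0, 16/15, 0, -32/315, …
Sym-product of L_f,L_g gives L₀ (≤ ord 2).
L = 8 - 4·Dx + Dx^2  (order 2).
h: a_k = 0, 32, 64, 128/3, 0, -256/15, -512/45, -1024/315, …
ICs: h(0) = 0, h′(0) = 32.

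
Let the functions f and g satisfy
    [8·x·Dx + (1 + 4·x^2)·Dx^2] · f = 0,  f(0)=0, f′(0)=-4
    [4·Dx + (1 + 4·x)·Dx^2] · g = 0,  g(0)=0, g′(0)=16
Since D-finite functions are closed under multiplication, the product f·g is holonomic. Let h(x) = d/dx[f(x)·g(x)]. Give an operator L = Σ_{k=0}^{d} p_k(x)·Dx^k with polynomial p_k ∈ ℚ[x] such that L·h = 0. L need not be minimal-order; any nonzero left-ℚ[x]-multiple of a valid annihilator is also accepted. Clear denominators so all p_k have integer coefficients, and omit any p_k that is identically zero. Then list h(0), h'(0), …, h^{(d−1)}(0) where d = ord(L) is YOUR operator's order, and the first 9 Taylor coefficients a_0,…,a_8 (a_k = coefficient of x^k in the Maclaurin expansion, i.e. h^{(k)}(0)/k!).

L = (96 + 640·x + 1408·x^2 + 7680·x^3 + 15360·x^4 + 26624·x^5 + 8192·x^7) + (24 + 320·x + 2656·x^2 + 9728·x^3 + 28160·x^4 + 47616·x^5 + 71680·x^6 + 6144·x^7 + 28672·x^8)·Dx + (12 + 104·x + 672·x^2 + 2976·x^3 + 8256·x^4 + 18048·x^5 + 24576·x^6 + 35328·x^7 + 6144·x^8 + 16384·x^9)·Dx^2 + (1 + 12·x + 68·x^2 + 256·x^3 + 696·x^4 + 1536·x^5 + 2688·x^6 + 3072·x^7 + 4224·x^8 + 1024·x^9 + 2048·x^10)·Dx^3  (order 3).
h: a_k = 0, -128, 384, -1024, 12800/3, -272384/15, 1046528/15, -1343488/5, 37363712/35, …
ICs: h(0) = 0, h′(0) = -128, h′′(0) = 768.

f: a_k = 0, -4, 0, 16/3, 0, -64/5, 0, 256/7, 0, …
g: a_k = 0, 16, -32, 256/3, -256, 4096/5, -8192/3, 65536/7, -32768, …
h₀=f·g: eliminate ⇒ L₀, order ≤ 2·2.
h=h₀': d/dx-closure on L₀ ⇒ L.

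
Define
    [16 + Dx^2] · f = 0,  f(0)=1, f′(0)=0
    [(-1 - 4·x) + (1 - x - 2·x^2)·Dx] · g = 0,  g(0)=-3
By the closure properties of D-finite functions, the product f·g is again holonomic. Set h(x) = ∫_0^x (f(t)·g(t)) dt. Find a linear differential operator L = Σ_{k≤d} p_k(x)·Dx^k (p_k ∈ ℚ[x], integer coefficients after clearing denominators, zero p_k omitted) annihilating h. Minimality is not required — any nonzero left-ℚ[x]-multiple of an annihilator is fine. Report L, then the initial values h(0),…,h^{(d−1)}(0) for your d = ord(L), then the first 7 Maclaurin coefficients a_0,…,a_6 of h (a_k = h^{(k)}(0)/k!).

f: a_k = 1, 0, -8, 0, 32/3, 0, -256/45, …
g: a_k = -3, -3, -9, -15, -33, -63, -129, …
h₀=f·g: eliminate ⇒ L₀, order ≤ 2·1.
∫: right-multiply L₀ by Dx.
L = (-12 + 16·x + 32·x^2)·Dx + (2 + 8·x)·Dx^2 + (-1 + x + 2·x^2)·Dx^3  (order 3).
h: a_k = 0, -3, -3/2, 5, 9/4, 7/5, 25/6, …
ICs: h(0) = 0, h′(0) = -3, h′′(0) = -3.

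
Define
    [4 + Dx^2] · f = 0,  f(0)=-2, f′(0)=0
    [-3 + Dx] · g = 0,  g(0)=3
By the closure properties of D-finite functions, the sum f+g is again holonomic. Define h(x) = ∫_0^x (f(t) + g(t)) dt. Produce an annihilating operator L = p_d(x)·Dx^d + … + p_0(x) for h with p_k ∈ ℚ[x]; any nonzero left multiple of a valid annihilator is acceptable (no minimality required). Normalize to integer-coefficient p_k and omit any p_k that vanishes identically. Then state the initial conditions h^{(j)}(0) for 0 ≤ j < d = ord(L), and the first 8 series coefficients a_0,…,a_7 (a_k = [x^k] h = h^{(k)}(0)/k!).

L = -12·Dx + 4·Dx^2 - 3·Dx^3 + Dx^4  (order 4).
h: a_k = 0, 1, 9/2, 35/6, 27/8, 211/120, 81/80, 463/1008, …
ICs: h(0) = 0, h′(0) = 1, h′′(0) = 9, h′′′(0) = 35.

f: a_k = -2, 0, 4, 0, -4/3, 0, 8/45, 0, …
g: a_k = 3, 9, 27/2, 27/2, 81/8, 243/40, 243/80, 729/560, …
Weyl lclm of L_f,L_g ⇒ L₀ (ord ≤ 3).
h=∫₀ˣh₀: take L = L₀·Dx.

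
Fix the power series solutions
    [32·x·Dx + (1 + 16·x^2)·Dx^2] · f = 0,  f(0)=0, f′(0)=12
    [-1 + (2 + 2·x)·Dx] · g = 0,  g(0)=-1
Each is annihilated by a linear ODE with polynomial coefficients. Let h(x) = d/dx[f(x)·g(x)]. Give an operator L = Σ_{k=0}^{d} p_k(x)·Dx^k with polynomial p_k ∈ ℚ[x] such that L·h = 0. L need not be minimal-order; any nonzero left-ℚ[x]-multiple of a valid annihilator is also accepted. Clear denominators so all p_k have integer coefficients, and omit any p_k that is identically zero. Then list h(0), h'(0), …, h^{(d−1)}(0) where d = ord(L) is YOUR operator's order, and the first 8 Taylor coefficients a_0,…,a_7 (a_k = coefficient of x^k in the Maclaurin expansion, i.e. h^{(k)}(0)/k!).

f: a_k = 0, 12, 0, -64, 0, 3072/5, 0, -49152/7, …
g: a_k = -1, -1/2, 1/8, -1/16, 5/128, -7/256, 21/1024, -33/2048, …
Sym-product of L_f,L_g gives L₀ (≤ ord 2).
Differentiate: ansatz ord ≤ ord L₀ ⇒ L.
L = (125 + 640·x - 5728·x^2 - 6144·x^3 - 768·x^4) + (268 + 1164·x - 10368·x^2 - 29696·x^3 - 21504·x^4 - 3072·x^5)·Dx + (12 - 232·x - 372·x^2 - 4096·x^3 - 9088·x^4 - 6144·x^5 - 1024·x^6)·Dx^2  (order 2).
h: a_k = -12, -12, 393/2, 125, -99509/32, -291387/160, 63582493/1280, 62254327/2240, …
ICs: h(0) = -12, h′(0) = -12.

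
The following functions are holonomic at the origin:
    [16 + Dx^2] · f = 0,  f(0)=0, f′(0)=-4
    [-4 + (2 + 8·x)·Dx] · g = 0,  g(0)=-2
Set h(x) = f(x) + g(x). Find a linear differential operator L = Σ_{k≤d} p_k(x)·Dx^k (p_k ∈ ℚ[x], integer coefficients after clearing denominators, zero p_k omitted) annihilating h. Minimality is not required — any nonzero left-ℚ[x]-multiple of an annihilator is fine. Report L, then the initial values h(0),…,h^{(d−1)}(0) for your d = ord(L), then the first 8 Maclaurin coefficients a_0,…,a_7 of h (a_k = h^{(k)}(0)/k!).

f: a_k = 0, -4, 0, 32/3, 0, -128/15, 0, 1024/315, …
g: a_k = -2, -4, 4, -8, 20, -56, 168, -528, …
Sum ⇒ L₀ = lclm(L_f,L_g) in ℚ(x)⟨Dx⟩.
L = (-224 - 1024·x - 2048·x^2) + (48 + 704·x + 3072·x^2 + 4096·x^3)·Dx + (-14 - 64·x - 128·x^2)·Dx^2 + (3 + 44·x + 192·x^2 + 256·x^3)·Dx^3  (order 3).
h: a_k = -2, -8, 4, 8/3, 20, -968/15, 168, -165296/315, …
ICs: h(0) = -2, h′(0) = -8, h′′(0) = 8.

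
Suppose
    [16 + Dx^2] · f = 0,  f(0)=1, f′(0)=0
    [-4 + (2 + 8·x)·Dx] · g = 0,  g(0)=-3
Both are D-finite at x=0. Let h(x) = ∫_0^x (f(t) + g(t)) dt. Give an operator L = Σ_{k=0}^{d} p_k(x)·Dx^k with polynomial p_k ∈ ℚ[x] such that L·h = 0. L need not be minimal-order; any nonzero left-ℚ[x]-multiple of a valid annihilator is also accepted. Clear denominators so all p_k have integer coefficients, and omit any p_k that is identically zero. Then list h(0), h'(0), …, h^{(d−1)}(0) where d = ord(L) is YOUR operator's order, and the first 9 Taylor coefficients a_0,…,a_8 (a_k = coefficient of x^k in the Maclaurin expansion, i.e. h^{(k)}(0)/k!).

L = (-224 - 1024·x - 2048·x^2)·Dx + (48 + 704·x + 3072·x^2 + 4096·x^3)·Dx^2 + (-14 - 64·x - 128·x^2)·Dx^3 + (3 + 44·x + 192·x^2 + 256·x^3)·Dx^4  (order 4).
h: a_k = 0, -2, -3, -2/3, -3, 122/15, -14, 11084/315, -99, …
ICs: h(0) = 0, h′(0) = -2, h′′(0) = -6, h′′′(0) = -4.

f: a_k = 1, 0, -8, 0, 32/3, 0, -256/45, 0, 512/315, …
g: a_k = -3, -6, 6, -12, 30, -84, 252, -792, 2574, …
Weyl lclm of L_f,L_g ⇒ L₀ (ord ≤ 3).
h=∫h₀ ⇒ L = L₀·Dx.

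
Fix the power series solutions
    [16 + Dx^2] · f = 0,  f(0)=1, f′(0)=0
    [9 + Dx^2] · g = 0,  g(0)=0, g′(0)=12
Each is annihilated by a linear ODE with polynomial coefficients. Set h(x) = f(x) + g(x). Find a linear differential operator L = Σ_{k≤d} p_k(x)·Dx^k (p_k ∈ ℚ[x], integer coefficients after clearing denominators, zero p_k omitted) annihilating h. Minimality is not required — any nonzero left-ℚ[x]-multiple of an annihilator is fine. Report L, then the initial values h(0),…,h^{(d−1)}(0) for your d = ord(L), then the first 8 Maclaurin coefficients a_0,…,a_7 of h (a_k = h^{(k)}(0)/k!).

L = 144 + 25·Dx^2 + Dx^4  (order 4).
h: a_k = 1, 12, -8, -18, 32/3, 81/10, -256/45, -243/140, …
ICs: h(0) = 1, h′(0) = 12, h′′(0) = -16, h′′′(0) = -108.

f: a_k = 1, 0, -8, 0, 32/3, 0, -256/45, 0, …
g: a_k = 0, 12, 0, -18, 0, 81/10, 0, -243/140, …
h₀=f+g: left-lcm gives L₀, ord ≤ 4.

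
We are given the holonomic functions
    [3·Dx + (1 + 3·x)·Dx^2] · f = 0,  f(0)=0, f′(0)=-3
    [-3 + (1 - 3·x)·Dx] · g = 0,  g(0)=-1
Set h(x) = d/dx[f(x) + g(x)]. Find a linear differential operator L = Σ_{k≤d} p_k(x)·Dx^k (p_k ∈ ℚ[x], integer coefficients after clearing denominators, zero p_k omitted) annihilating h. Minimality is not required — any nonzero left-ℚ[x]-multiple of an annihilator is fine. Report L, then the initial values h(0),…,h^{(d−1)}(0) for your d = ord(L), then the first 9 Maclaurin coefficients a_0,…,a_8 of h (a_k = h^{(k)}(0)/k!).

f: a_k = 0, -3, 9/2, -9, 81/4, -243/5, 243/2, -2187/7, 6561/8, …
g: a_k = -1, -3, -9, -27, -81, -243, -729, -2187, -6561, …
f+g: L₀ = lclm(L_f,L_g), ord ≤ 2+1.
h=h₀': d/dx-closure on L₀ ⇒ L.
L = (-30 - 18·x) + (-4 - 48·x - 36·x^2)·Dx + (1 + x - 9·x^2 - 9·x^3)·Dx^2  (order 2).
h: a_k = -6, -9, -108, -243, -1458, -3645, -17496, -45927, -196830, …
ICs: h(0) = -6, h′(0) = -9.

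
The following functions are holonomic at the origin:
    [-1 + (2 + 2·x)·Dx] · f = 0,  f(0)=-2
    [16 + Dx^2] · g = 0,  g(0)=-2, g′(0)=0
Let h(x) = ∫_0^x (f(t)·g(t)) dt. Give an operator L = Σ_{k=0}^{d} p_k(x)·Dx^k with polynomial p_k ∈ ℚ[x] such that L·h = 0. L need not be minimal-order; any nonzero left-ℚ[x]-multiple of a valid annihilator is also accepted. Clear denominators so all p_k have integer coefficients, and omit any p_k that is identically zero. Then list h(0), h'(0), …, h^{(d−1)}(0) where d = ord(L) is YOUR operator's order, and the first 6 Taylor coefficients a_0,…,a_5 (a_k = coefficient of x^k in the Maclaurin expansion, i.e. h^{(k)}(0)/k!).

f: a_k = -2, -1, 1/4, -1/8, 5/64, -7/128, …
g: a_k = -2, 0, 16, 0, -64/3, 0, …
Sym-product of L_f,L_g gives L₀ (≤ ord 2).
h=∫₀ˣh₀: take L = L₀·Dx.
L = (67 + 128·x + 64·x^2)·Dx + (-4 - 4·x)·Dx^2 + (4 + 8·x + 4·x^2)·Dx^3  (order 3).
h: a_k = 0, 4, 1, -65/6, -63/16, 893/96, …
ICs: h(0) = 0, h′(0) = 4, h′′(0) = 2.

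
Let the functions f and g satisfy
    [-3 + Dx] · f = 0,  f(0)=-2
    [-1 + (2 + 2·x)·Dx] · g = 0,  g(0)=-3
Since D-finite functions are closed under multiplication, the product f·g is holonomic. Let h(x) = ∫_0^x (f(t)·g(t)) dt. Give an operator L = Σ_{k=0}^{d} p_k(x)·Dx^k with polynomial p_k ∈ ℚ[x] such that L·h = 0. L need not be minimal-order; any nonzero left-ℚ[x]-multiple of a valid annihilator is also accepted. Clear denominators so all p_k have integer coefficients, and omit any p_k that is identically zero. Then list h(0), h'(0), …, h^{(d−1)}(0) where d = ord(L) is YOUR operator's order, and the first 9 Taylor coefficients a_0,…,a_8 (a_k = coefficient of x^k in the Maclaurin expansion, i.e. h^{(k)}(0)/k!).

f: a_k = -2, -6, -9, -9, -27/4, -81/20, -81/40, -243/280, -729/2240, …
g: a_k = -3, -3/2, 3/8, -3/16, 15/128, -21/256, 63/1024, -99/2048, 1287/32768, …
f·g: L₀ = L_f ⊗_s L_g, ord ≤ 1·1.
∫: right-multiply L₀ by Dx.
L = (-7 - 6·x)·Dx + (2 + 2·x)·Dx^2  (order 2).
h: a_k = 0, 6, 21/2, 47/4, 309/32, 2001/320, 4277/1280, 27189/17920, 171999/286720, …
ICs: h(0) = 0, h′(0) = 6.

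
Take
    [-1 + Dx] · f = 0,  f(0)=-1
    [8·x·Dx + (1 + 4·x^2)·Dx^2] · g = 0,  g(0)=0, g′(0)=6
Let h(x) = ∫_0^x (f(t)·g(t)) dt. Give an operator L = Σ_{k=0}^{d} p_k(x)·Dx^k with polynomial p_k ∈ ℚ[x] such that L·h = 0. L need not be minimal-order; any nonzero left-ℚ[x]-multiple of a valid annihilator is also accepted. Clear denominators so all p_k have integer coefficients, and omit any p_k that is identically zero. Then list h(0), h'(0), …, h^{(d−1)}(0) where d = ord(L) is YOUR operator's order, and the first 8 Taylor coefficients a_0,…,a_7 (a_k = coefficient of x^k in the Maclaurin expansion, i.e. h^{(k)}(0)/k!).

L = (1 - 8·x + 4·x^2)·Dx + (-2 + 8·x - 8·x^2)·Dx^2 + (1 + 4·x^2)·Dx^3  (order 3).
h: a_k = 0, 0, -3, -2, 5/4, 7/5, -103/40, -215/84, …
ICs: h(0) = 0, h′(0) = 0, h′′(0) = -6.

f: a_k = -1, -1, -1/2, -1/6, -1/24, -1/120, -1/720, -1/5040, …
g: a_k = 0, 6, 0, -8, 0, 96/5, 0, -384/7, …
L₀ := L_f ⊗_s L_g (sym. prod.), ord ≤ 2.
h=∫₀ˣh₀: take L = L₀·Dx.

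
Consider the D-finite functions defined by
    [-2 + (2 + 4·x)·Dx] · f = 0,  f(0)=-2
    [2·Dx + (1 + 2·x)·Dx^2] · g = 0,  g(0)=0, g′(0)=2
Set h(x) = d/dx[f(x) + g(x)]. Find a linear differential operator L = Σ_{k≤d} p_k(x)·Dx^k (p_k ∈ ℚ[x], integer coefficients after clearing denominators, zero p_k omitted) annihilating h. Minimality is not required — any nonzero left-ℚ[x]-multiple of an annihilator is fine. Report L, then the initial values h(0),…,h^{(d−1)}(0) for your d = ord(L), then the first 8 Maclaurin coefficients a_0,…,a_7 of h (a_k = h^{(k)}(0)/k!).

f: a_k = -2, -2, 1, -1, 5/4, -7/4, 21/8, -33/8, …
g: a_k = 0, 2, -2, 8/3, -4, 32/5, -32/3, 128/7, …
L₀ := lclm(L_f,L_g); ord L₀ ≤ 1+2.
Derive L from L₀ (diff closure).
L = 2 + (5 + 10·x)·Dx + (1 + 4·x + 4·x^2)·Dx^2  (order 2).
h: a_k = 0, -2, 5, -11, 93/4, -193/4, 793/8, -1619/8, …
ICs: h(0) = 0, h′(0) = -2.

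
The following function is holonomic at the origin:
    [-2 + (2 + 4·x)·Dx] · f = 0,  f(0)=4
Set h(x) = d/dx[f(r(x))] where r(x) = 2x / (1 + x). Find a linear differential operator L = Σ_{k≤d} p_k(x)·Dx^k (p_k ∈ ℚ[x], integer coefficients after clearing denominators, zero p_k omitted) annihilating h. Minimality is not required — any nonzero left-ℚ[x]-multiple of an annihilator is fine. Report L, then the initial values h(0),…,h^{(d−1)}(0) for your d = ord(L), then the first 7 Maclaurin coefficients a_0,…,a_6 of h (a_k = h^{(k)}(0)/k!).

L = (-4 - 10·x) + (-1 - 6·x - 5·x^2)·Dx  (order 1).
h: a_k = 8, -32, 120, -480, 2040, -9024, 40936, …
ICs: h(0) = 8.

f: a_k = 4, 4, -2, 2, -5/2, 7/2, -21/4, …
L₀ from L_f via x↦r, Dx↦r'^{-1}Dx.
h=h₀': d/dx-closure on L₀ ⇒ L.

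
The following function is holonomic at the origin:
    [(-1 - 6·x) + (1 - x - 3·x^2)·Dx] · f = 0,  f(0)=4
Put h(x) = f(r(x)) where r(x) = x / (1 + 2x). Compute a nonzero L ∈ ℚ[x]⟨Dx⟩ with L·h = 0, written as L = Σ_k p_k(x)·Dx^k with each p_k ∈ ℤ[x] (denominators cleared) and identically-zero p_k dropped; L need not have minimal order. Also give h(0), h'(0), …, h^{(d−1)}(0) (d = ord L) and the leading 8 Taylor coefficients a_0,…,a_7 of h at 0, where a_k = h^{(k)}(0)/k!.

L = (1 + 8·x) + (-1 - 5·x - 5·x^2 + 2·x^3)·Dx  (order 1).
h: a_k = 4, 4, 8, -20, 68, -224, 740, -2444, …
ICs: h(0) = 4.

f: a_k = 4, 4, 16, 28, 76, 160, 388, 868, …
Change of var in L_f (x↦r) gives L₀.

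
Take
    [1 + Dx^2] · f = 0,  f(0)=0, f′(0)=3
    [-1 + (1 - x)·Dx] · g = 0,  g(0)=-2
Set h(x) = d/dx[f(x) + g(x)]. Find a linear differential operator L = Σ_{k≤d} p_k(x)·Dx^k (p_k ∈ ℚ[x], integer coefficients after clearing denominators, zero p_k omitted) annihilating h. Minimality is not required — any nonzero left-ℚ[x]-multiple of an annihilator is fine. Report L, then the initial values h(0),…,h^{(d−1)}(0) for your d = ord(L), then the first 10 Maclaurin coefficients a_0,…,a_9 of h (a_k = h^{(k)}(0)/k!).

f: a_k = 0, 3, 0, -1/2, 0, 1/40, 0, -1/1680, 0, 1/120960, …
g: a_k = -2, -2, -2, -2, -2, -2, -2, -2, -2, -2, …
L₀ := lclm(L_f,L_g); ord L₀ ≤ 2+1.
Differentiate: ansatz ord ≤ ord L₀ ⇒ L.
L = (26 - 4·x + 2·x^2) + (-7 + 9·x - 3·x^2 + x^3)·Dx + (26 - 4·x + 2·x^2)·Dx^2 + (-7 + 9·x - 3·x^2 + x^3)·Dx^3  (order 3).
h: a_k = 1, -4, -15/2, -8, -79/8, -12, -3361/240, -16, -241919/13440, -20, …
ICs: h(0) = 1, h′(0) = -4, h′′(0) = -15.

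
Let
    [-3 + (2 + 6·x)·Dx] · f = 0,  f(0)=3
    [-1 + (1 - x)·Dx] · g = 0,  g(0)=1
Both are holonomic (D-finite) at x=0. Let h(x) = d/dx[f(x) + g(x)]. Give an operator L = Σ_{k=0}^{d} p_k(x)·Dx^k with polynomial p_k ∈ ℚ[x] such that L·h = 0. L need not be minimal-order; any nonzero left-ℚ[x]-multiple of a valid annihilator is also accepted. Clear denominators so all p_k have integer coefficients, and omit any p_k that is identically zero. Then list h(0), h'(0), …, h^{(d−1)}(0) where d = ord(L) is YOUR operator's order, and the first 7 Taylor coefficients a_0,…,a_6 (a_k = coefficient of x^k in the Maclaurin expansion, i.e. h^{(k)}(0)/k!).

L = (-90 - 54·x) + (3 - 198·x - 189·x^2)·Dx + (14 + 46·x - 6·x^2 - 54·x^3)·Dx^2  (order 2).
h: a_k = 11/2, -19/4, 291/16, -1087/32, 26795/256, -134709/512, 1529927/2048, …
ICs: h(0) = 11/2, h′(0) = -19/4.

f: a_k = 3, 9/2, -27/8, 81/16, -1215/128, 5103/256, -45927/1024, …
g: a_k = 1, 1, 1, 1, 1, 1, 1, …
Weyl lclm of L_f,L_g ⇒ L₀ (ord ≤ 2).
Derive L from L₀ (diff closure).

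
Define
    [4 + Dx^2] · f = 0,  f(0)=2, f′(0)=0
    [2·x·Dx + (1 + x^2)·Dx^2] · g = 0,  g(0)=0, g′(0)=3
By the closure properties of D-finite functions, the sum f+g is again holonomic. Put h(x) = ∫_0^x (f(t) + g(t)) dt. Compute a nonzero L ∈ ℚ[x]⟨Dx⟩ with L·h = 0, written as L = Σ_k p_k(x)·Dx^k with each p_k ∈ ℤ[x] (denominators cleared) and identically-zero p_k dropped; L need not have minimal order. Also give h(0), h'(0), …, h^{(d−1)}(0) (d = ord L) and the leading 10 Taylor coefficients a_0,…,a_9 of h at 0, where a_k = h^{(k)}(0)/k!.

f: a_k = 2, 0, -4, 0, 4/3, 0, -8/45, 0, 4/315, 0, …
g: a_k = 0, 3, 0, -1, 0, 3/5, 0, -3/7, 0, 1/3, …
f+g: L₀ = lclm(L_f,L_g), ord ≤ 2+2.
∫: right-multiply L₀ by Dx.
L = (-32·x + 80·x^3 + 16·x^5)·Dx^2 + (4 + 32·x^2 + 36·x^4 + 8·x^6)·Dx^3 + (-8·x + 20·x^3 + 4·x^5)·Dx^4 + (1 + 8·x^2 + 9·x^4 + 2·x^6)·Dx^5  (order 5).
h: a_k = 0, 2, 3/2, -4/3, -1/4, 4/15, 1/10, -8/315, -3/56, 4/2835, …
ICs: h(0) = 0, h′(0) = 2, h′′(0) = 3, h′′′(0) = -8, h′′′′(0) = -6.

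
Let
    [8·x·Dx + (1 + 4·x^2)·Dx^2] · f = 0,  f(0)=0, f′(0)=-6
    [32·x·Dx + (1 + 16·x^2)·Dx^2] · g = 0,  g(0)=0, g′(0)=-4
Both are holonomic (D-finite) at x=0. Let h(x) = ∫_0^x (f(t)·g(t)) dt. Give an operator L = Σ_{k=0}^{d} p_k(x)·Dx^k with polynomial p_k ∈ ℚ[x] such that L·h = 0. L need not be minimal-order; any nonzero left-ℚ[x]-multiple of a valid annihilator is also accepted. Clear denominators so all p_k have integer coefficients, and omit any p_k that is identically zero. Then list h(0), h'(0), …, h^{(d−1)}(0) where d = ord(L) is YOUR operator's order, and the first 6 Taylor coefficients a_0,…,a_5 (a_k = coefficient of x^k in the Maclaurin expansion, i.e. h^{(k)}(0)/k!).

f: a_k = 0, -6, 0, 8, 0, -96/5, …
g: a_k = 0, -4, 0, 64/3, 0, -1024/5, …
h₀=f·g: eliminate ⇒ L₀, order ≤ 2·2.
h=∫₀ˣh₀: take L = L₀·Dx.
L = (-1536·x - 51200·x^3 - 262144·x^5 + 655360·x^7 + 6291456·x^9)·Dx^2 + (-80 - 6592·x^2 - 92160·x^4 - 229376·x^6 + 2293760·x^8 + 9437184·x^10)·Dx^3 + (-160·x - 4480·x^3 - 30720·x^5 + 69632·x^7 + 1310720·x^9 + 3145728·x^11)·Dx^4 + (-1 - 40·x^2 - 464·x^4 + 29696·x^8 + 163840·x^10 + 262144·x^12)·Dx^5  (order 5).
h: a_k = 0, 0, 0, 8, 0, -32, …
ICs: h(0) = 0, h′(0) = 0, h′′(0) = 0, h′′′(0) = 48, h′′′′(0) = 0.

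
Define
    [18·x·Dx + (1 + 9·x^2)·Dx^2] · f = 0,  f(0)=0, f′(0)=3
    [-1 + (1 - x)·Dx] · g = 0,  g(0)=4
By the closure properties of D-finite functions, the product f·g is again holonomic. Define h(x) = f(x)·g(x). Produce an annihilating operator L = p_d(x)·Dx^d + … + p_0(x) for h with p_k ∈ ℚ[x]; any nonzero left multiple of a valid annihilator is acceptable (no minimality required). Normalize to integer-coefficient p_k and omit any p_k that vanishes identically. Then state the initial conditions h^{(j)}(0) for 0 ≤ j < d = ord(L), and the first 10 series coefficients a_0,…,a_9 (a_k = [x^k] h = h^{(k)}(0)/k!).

L = 18·x + (2 - 18·x + 36·x^2)·Dx + (-1 + x - 9·x^2 + 9·x^3)·Dx^2  (order 2).
h: a_k = 0, 12, 12, -24, -24, 852/5, 852/5, -37776/35, -37776/35, 268404/35, …
ICs: h(0) = 0, h′(0) = 12.

f: a_k = 0, 3, 0, -9, 0, 243/5, 0, -2187/7, 0, 2187, …
g: a_k = 4, 4, 4, 4, 4, 4, 4, 4, 4, 4, …
L₀ := L_f ⊗_s L_g (sym. prod.), ord ≤ 2.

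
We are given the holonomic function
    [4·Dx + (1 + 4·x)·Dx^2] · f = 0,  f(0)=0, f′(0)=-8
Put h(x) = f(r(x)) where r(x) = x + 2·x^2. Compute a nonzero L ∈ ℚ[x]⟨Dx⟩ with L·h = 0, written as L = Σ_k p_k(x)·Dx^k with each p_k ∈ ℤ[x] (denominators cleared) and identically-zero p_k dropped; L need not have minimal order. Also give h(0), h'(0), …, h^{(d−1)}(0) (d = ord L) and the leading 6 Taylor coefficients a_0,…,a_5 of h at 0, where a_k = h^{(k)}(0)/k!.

f: a_k = 0, -8, 16, -128/3, 128, -2048/5, …
h₀=f(r): pull back L_f along r ⇒ L₀.
L = (16·x + 32·x^2)·Dx + (1 + 8·x + 24·x^2 + 32·x^3)·Dx^2  (order 2).
h: a_k = 0, -8, 0, 64/3, -64, 512/5, …
ICs: h(0) = 0, h′(0) = -8.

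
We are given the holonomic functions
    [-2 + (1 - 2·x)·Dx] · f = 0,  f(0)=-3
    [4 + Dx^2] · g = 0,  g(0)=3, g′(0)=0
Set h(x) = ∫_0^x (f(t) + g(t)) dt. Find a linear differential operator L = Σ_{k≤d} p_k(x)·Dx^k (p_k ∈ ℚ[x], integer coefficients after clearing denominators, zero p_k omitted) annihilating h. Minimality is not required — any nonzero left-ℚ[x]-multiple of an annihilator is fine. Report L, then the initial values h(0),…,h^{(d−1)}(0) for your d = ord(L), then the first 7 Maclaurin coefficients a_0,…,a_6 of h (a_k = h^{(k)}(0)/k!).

L = (56 - 32·x + 32·x^2)·Dx + (-12 + 40·x - 48·x^2 + 32·x^3)·Dx^2 + (14 - 8·x + 8·x^2)·Dx^3 + (-3 + 10·x - 12·x^2 + 8·x^3)·Dx^4  (order 4).
h: a_k = 0, 0, -3, -6, -6, -46/5, -16, …
ICs: h(0) = 0, h′(0) = 0, h′′(0) = -6, h′′′(0) = -36.

f: a_k = -3, -6, -12, -24, -48, -96, -192, …
g: a_k = 3, 0, -6, 0, 2, 0, -4/15, …
f+g: L₀ = lclm(L_f,L_g), ord ≤ 1+2.
Integrate: L := L₀·Dx.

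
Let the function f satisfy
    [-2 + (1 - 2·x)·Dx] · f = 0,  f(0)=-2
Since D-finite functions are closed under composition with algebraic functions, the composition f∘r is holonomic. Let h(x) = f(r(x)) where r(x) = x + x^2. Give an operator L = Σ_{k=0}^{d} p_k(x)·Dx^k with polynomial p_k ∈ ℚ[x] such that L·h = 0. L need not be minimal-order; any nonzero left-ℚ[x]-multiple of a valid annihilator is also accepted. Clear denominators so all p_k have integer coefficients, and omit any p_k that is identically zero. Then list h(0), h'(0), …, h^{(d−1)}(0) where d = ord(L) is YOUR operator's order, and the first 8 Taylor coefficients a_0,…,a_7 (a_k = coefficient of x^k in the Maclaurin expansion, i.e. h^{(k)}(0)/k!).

f: a_k = -2, -4, -8, -16, -32, -64, -128, -256, …
f∘r: x↦r, Dx↦Dx/r' in L_f ⇒ L₀.
L = (2 + 4·x) + (-1 + 2·x + 2·x^2)·Dx  (order 1).
h: a_k = -2, -4, -12, -32, -88, -240, -656, -1792, …
ICs: h(0) = -2.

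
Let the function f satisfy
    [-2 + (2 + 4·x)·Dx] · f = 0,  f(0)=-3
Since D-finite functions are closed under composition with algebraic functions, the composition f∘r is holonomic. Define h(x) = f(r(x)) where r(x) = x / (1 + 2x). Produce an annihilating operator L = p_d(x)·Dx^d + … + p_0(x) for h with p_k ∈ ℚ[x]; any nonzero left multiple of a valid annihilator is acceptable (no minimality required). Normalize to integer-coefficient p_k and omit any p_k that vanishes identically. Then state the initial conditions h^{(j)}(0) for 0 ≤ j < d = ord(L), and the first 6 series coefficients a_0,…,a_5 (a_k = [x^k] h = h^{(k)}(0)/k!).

L = -1 + (1 + 6·x + 8·x^2)·Dx  (order 1).
h: a_k = -3, -3, 15/2, -39/2, 423/8, -1197/8, …
ICs: h(0) = -3.

f: a_k = -3, -3, 3/2, -3/2, 15/8, -21/8, …
Substitute x→r, Dx→(1/r')Dx; clear ⇒ L₀.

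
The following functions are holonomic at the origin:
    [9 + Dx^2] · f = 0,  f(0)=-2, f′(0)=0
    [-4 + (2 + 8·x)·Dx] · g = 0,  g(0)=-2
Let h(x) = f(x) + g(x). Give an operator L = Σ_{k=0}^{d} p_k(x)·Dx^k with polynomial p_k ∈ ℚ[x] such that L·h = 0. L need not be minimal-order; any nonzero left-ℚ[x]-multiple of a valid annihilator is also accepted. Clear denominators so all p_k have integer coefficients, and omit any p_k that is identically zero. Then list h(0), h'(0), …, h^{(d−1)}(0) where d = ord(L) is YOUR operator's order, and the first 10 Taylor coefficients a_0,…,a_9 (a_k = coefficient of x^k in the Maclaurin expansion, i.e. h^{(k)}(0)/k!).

L = (-378 - 1296·x - 2592·x^2) + (45 + 828·x + 3888·x^2 + 5184·x^3)·Dx + (-42 - 144·x - 288·x^2)·Dx^2 + (5 + 92·x + 432·x^2 + 576·x^3)·Dx^3  (order 3).
h: a_k = -4, -4, 13, -8, 53/4, -56, 6801/40, -528, 3843111/2240, -5720, …
ICs: h(0) = -4, h′(0) = -4, h′′(0) = 26.

f: a_k = -2, 0, 9, 0, -27/4, 0, 81/40, 0, -729/2240, 0, …
g: a_k = -2, -4, 4, -8, 20, -56, 168, -528, 1716, -5720, …
L₀ := lclm(L_f,L_g); ord L₀ ≤ 2+1.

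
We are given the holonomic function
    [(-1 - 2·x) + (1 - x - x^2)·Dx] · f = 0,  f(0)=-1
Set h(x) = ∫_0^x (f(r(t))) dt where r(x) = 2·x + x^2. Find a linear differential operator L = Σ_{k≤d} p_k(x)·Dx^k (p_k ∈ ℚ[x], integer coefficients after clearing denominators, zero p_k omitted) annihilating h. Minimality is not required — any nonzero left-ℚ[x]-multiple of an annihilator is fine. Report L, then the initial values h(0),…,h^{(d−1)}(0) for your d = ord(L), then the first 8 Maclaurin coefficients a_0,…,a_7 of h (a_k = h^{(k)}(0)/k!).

L = (2 + 10·x + 12·x^2 + 4·x^3)·Dx + (-1 + 2·x + 5·x^2 + 4·x^3 + x^4)·Dx^2  (order 2).
h: a_k = 0, -1, -1, -3, -8, -118/5, -217/3, -1595/7, …
ICs: h(0) = 0, h′(0) = -1.

f: a_k = -1, -1, -2, -3, -5, -8, -13, -21, …
f∘r: x↦r, Dx↦Dx/r' in L_f ⇒ L₀.
h=∫₀ˣh₀: take L = L₀·Dx.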